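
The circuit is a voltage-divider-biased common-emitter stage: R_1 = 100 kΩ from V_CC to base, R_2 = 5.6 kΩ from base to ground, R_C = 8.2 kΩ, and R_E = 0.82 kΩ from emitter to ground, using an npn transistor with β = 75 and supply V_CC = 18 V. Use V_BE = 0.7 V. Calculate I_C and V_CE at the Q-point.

I_C ≈ 0.28 mA, V_CE ≈ 15 V

Thevenize the base divider: V_Th = V_CC·R_2/(R_1+R_2) = 18×5.6/106 = 0.955 V, R_Th = R_1‖R_2 = 5.3 kΩ.
Base-emitter loop: V_Th = I_B·R_Th + V_BE + (β+1)I_B·R_E, so I_B = (0.955 − 0.7) / (5.3 + 76×0.82) = 0.00376 mA.
I_C = β·I_B = 75×0.00376 = 0.282 mA, and I_E = (β+1)I_B = 0.286 mA.
V_CE = V_CC − I_C·R_C − I_E·R_E = 18 − 0.282×8.2 − 0.286×0.82 = 15.5 V.
V_CE = 15.5 V > 0.2 V confirms active-region operation.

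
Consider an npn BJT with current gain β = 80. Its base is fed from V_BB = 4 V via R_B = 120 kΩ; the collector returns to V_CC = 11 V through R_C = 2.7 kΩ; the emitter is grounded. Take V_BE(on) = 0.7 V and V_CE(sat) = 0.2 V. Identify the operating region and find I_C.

active; I_C ≈ 2.2 mA

Assume active. Base-emitter loop: I_B = (V_BB − V_BE)/R_B = (4 − 0.7)/120 = 0.0275 mA.
I_C = β·I_B = 80×0.0275 = 2.2 mA.
V_CE = V_CC − I_C·R_C = 11 − 2.2×2.7 = 5.06 V > V_CE(sat), so the active-region assumption holds.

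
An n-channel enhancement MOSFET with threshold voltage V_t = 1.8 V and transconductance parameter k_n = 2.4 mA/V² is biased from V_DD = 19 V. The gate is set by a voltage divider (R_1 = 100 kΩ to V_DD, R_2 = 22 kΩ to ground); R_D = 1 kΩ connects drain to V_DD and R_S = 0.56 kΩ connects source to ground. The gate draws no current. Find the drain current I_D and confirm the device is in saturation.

V_G = V_DD·R_2/(R_1+R_2) = 19×22/122 = 3.43 V.
Assume saturation: I_D = (k_n/2)(V_GS − V_t)² with V_GS = V_G − I_D·R_S = 3.43 − 0.56·I_D.
Substituting gives 0.376·I_D² − 3.19·I_D + 3.17 = 0, with roots I_D = 1.15 or 7.31 mA.
The root I_D = 7.31 mA gives V_GS = -0.668 V ≤ V_t, so take I_D = 1.15 mA.
Then V_GS = 2.78 V and V_DS = V_DD − I_D(R_D+R_S) = 19 − 1.15×1.56 = 17.2 V.
Saturation requires V_DS ≥ V_GS − V_t = 0.98 V; 17.2 ≥ 0.98 ✓.

I_D ≈ 1.2 mA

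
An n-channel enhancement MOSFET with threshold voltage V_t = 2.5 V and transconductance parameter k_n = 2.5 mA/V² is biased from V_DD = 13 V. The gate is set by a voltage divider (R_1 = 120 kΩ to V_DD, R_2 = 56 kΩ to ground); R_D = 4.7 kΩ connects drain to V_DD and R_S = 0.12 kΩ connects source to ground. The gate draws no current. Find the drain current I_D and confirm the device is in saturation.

V_G = V_DD·R_2/(R_1+R_2) = 13×56/176 = 4.14 V.
Assume saturation: I_D = (k_n/2)(V_GS − V_t)² with V_GS = V_G − I_D·R_S = 4.14 − 0.12·I_D.
Substituting gives 0.018·I_D² − 1.49·I_D + 3.35 = 0, with roots I_D = 2.31 or 80.5 mA.
The root I_D = 80.5 mA gives V_GS = -5.53 V ≤ V_t, so take I_D = 2.31 mA.
Then V_GS = 3.86 V and V_DS = V_DD − I_D(R_D+R_S) = 13 − 2.31×4.82 = 1.87 V.
Saturation requires V_DS ≥ V_GS − V_t = 1.36 V; 1.87 ≥ 1.36 ✓.

I_D ≈ 2.3 mA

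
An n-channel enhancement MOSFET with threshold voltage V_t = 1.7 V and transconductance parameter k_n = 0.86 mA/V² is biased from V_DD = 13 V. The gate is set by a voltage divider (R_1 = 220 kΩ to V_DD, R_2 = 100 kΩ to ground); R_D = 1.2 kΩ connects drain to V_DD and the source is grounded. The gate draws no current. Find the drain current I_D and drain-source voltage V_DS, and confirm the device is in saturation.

I_D ≈ 2.4 mA, V_DS ≈ 10 V

V_G = V_DD·R_2/(R_1+R_2) = 13×100/320 = 4.06 V. With the source grounded, V_GS = V_G = 4.06 V.
Assume saturation: I_D = (k_n/2)(V_GS − V_t)² = (0.86/2)×(4.06 − 1.7)² = 0.43×2.36² = 2.4 mA.
V_DS = V_DD − I_D·R_D = 13 − 2.4×1.2 = 10.1 V.
Saturation requires V_DS ≥ V_GS − V_t = 2.36 V; 10.1 ≥ 2.36 ✓.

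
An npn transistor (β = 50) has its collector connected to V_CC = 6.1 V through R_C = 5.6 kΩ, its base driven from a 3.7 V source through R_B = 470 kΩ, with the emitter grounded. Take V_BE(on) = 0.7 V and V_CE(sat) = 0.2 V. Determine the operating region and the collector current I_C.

Assume active. Base-emitter loop: I_B = (V_BB − V_BE)/R_B = (3.7 − 0.7)/470 = 0.00638 mA.
I_C = β·I_B = 50×0.00638 = 0.319 mA.
V_CE = V_CC − I_C·R_C = 6.1 − 0.319×5.6 = 4.31 V > V_CE(sat), so the active-region assumption holds.

active; I_C ≈ 0.32 mA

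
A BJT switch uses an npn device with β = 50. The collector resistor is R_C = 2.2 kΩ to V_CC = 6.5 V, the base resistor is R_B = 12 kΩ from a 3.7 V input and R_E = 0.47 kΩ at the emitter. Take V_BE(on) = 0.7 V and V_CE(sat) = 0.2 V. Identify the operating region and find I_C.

Assume active: I_B = (3.7 − 0.7)/(12 + 51×0.47) = 0.0834 mA, I_C = β·I_B = 4.17 mA.
Then V_CE = 6.5 − 4.17×2.2 − 4.25×0.47 = -4.67 V < 0.2 V — the active assumption fails.
Re-solve with V_CE = 0.2 V. KCL at the emitter: V_E/R_E = (V_BB−0.7−V_E)/R_B + (V_CC−0.2−V_E)/R_C, giving V_E = 1.17 V.
I_C = (V_CC − 0.2 − V_E)/R_C = (6.3 − 1.17)/2.2 = 2.33 mA.
Check: I_B = (3 − 1.17)/12 = 0.153 mA, and β·I_B = 7.63 mA > I_C, confirming saturation.

saturation; I_C ≈ 2.3 mA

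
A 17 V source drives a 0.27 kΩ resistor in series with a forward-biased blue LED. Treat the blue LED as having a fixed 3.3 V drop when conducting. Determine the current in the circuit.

KVL around the loop: 17 = V_D + I·R = 3.3 + I × 0.27 kΩ.
So I = (17 − 3.3) / 0.27 kΩ = 13.7 / 0.27 = 50.7 mA.

I ≈ 51 mA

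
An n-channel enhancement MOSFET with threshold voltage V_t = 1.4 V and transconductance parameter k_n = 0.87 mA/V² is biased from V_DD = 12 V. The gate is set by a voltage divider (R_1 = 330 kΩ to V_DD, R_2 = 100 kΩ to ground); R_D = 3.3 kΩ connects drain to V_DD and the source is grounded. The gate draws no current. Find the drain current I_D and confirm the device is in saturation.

I_D ≈ 0.84 mA

V_G = V_DD·R_2/(R_1+R_2) = 12×100/430 = 2.79 V. With the source grounded, V_GS = V_G = 2.79 V.
Assume saturation: I_D = (k_n/2)(V_GS − V_t)² = (0.87/2)×(2.79 − 1.4)² = 0.435×1.39² = 0.841 mA.
V_DS = V_DD − I_D·R_D = 12 − 0.841×3.3 = 9.22 V.
Saturation requires V_DS ≥ V_GS − V_t = 1.39 V; 9.22 ≥ 1.39 ✓.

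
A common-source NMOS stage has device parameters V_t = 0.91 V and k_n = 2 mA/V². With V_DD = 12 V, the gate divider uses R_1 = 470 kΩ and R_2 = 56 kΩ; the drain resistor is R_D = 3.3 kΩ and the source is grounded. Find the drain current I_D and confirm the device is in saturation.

V_G = V_DD·R_2/(R_1+R_2) = 12×56/526 = 1.28 V. With the source grounded, V_GS = V_G = 1.28 V.
Assume saturation: I_D = (k_n/2)(V_GS − V_t)² = (2/2)×(1.28 − 0.91)² = 1×0.368² = 0.135 mA.
V_DS = V_DD − I_D·R_D = 12 − 0.135×3.3 = 11.6 V.
Saturation requires V_DS ≥ V_GS − V_t = 0.368 V; 11.6 ≥ 0.368 ✓.

I_D ≈ 0.14 mA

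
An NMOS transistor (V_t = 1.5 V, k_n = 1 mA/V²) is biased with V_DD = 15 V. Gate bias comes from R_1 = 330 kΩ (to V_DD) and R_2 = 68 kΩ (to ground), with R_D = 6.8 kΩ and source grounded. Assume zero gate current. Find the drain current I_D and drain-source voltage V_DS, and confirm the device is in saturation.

V_G = V_DD·R_2/(R_1+R_2) = 15×68/398 = 2.56 V. With the source grounded, V_GS = V_G = 2.56 V.
Assume saturation: I_D = (k_n/2)(V_GS − V_t)² = (1/2)×(2.56 − 1.5)² = 0.5×1.06² = 0.565 mA.
V_DS = V_DD − I_D·R_D = 15 − 0.565×6.8 = 11.2 V.
Saturation requires V_DS ≥ V_GS − V_t = 1.06 V; 11.2 ≥ 1.06 ✓.

I_D ≈ 0.56 mA, V_DS ≈ 11 V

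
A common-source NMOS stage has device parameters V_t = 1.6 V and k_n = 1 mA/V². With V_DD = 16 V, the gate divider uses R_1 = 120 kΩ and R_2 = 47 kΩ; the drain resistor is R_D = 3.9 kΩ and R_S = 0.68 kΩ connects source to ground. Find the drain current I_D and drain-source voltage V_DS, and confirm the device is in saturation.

V_G = V_DD·R_2/(R_1+R_2) = 16×47/167 = 4.5 V.
Assume saturation: I_D = (k_n/2)(V_GS − V_t)² with V_GS = V_G − I_D·R_S = 4.5 − 0.68·I_D.
Substituting gives 0.231·I_D² − 2.97·I_D + 4.21 = 0, with roots I_D = 1.62 or 11.2 mA.
The root I_D = 11.2 mA gives V_GS = -3.14 V ≤ V_t, so take I_D = 1.62 mA.
Then V_GS = 3.4 V and V_DS = V_DD − I_D(R_D+R_S) = 16 − 1.62×4.58 = 8.58 V.
Saturation requires V_DS ≥ V_GS − V_t = 1.8 V; 8.58 ≥ 1.8 ✓.

I_D ≈ 1.6 mA, V_DS ≈ 8.6 V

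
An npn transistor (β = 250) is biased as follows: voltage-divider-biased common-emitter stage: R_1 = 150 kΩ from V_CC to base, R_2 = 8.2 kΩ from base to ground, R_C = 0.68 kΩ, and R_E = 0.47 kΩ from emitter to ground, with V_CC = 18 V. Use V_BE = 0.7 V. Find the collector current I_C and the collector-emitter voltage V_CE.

I_C ≈ 0.46 mA, V_CE ≈ 17 V

Thevenize the base divider: V_Th = V_CC·R_2/(R_1+R_2) = 18×8.2/158 = 0.933 V, R_Th = R_1‖R_2 = 7.77 kΩ.
Base-emitter loop: V_Th = I_B·R_Th + V_BE + (β+1)I_B·R_E, so I_B = (0.933 − 0.7) / (7.77 + 251×0.47) = 0.00185 mA.
I_C = β·I_B = 250×0.00185 = 0.463 mA, and I_E = (β+1)I_B = 0.465 mA.
V_CE = V_CC − I_C·R_C − I_E·R_E = 18 − 0.463×0.68 − 0.465×0.47 = 17.5 V.
V_CE = 17.5 V > 0.2 V confirms active-region operation.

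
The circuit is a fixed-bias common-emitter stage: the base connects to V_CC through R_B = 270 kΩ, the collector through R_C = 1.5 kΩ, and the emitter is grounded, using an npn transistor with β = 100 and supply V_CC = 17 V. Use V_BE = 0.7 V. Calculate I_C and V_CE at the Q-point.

I_C ≈ 6 mA, V_CE ≈ 7.9 V

Base loop: V_CC = I_B·R_B + V_BE, so I_B = (17 − 0.7)/270 kΩ = 0.0604 mA.
In the active region I_C = β·I_B = 100 × 0.0604 = 6.04 mA.
Collector loop: V_CE = V_CC − I_C·R_C = 17 − 6.04×1.5 = 7.94 V.
Since V_CE = 7.94 V > V_CE(sat) ≈ 0.2 V, the transistor is in the active region as assumed.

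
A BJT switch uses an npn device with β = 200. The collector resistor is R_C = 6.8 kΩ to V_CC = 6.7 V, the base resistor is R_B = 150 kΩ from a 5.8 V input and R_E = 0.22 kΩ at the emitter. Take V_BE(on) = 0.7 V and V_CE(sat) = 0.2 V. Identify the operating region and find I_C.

Assume active: I_B = (5.8 − 0.7)/(150 + 201×0.22) = 0.0263 mA, I_C = β·I_B = 5.25 mA.
Then V_CE = 6.7 − 5.25×6.8 − 5.28×0.22 = -30.2 V < 0.2 V — the active assumption fails.
Re-solve with V_CE = 0.2 V. KCL at the emitter: V_E/R_E = (V_BB−0.7−V_E)/R_B + (V_CC−0.2−V_E)/R_C, giving V_E = 0.211 V.
I_C = (V_CC − 0.2 − V_E)/R_C = (6.5 − 0.211)/6.8 = 0.925 mA.
Check: I_B = (5.1 − 0.211)/150 = 0.0326 mA, and β·I_B = 6.52 mA > I_C, confirming saturation.

saturation; I_C ≈ 0.92 mA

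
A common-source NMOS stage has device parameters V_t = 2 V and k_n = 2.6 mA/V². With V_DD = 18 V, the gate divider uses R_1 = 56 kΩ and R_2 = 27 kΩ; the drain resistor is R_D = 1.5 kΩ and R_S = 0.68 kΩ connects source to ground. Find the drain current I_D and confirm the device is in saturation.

I_D ≈ 3.3 mA

V_G = V_DD·R_2/(R_1+R_2) = 18×27/83 = 5.86 V.
Assume saturation: I_D = (k_n/2)(V_GS − V_t)² with V_GS = V_G − I_D·R_S = 5.86 − 0.68·I_D.
Substituting gives 0.601·I_D² − 7.82·I_D + 19.3 = 0, with roots I_D = 3.32 or 9.68 mA.
The root I_D = 9.68 mA gives V_GS = -0.729 V ≤ V_t, so take I_D = 3.32 mA.
Then V_GS = 3.6 V and V_DS = V_DD − I_D(R_D+R_S) = 18 − 3.32×2.18 = 10.8 V.
Saturation requires V_DS ≥ V_GS − V_t = 1.6 V; 10.8 ≥ 1.6 ✓.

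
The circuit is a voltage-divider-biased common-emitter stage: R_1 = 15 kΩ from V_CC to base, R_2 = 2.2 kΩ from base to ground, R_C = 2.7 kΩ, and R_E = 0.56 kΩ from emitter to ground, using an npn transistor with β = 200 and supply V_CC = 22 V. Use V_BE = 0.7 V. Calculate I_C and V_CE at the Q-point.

Thevenize the base divider: V_Th = V_CC·R_2/(R_1+R_2) = 22×2.2/17.2 = 2.81 V, R_Th = R_1‖R_2 = 1.92 kΩ.
Base-emitter loop: V_Th = I_B·R_Th + V_BE + (β+1)I_B·R_E, so I_B = (2.81 − 0.7) / (1.92 + 201×0.56) = 0.0185 mA.
I_C = β·I_B = 200×0.0185 = 3.69 mA, and I_E = (β+1)I_B = 3.71 mA.
V_CE = V_CC − I_C·R_C − I_E·R_E = 22 − 3.69×2.7 − 3.71×0.56 = 9.95 V.
V_CE = 9.95 V > 0.2 V confirms active-region operation.

I_C ≈ 3.7 mA, V_CE ≈ 9.9 V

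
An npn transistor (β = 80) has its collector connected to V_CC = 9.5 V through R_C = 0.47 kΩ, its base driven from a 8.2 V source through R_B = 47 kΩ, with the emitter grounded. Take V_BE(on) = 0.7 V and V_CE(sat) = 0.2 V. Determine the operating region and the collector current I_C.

Assume active. Base-emitter loop: I_B = (V_BB − V_BE)/R_B = (8.2 − 0.7)/47 = 0.16 mA.
I_C = β·I_B = 80×0.16 = 12.8 mA.
V_CE = V_CC − I_C·R_C = 9.5 − 12.8×0.47 = 3.5 V > V_CE(sat), so the active-region assumption holds.

active; I_C ≈ 13 mA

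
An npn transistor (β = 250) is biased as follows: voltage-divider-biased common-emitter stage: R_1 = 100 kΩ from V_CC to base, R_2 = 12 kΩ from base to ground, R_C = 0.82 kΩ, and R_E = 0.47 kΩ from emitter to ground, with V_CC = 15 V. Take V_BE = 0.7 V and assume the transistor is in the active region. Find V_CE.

V_CE ≈ 13 V

Thevenize the base divider: V_Th = V_CC·R_2/(R_1+R_2) = 15×12/112 = 1.61 V, R_Th = R_1‖R_2 = 10.7 kΩ.
Base-emitter loop: V_Th = I_B·R_Th + V_BE + (β+1)I_B·R_E, so I_B = (1.61 − 0.7) / (10.7 + 251×0.47) = 0.00705 mA.
I_C = β·I_B = 250×0.00705 = 1.76 mA, and I_E = (β+1)I_B = 1.77 mA.
V_CE = V_CC − I_C·R_C − I_E·R_E = 15 − 1.76×0.82 − 1.77×0.47 = 12.7 V.
V_CE = 12.7 V > 0.2 V confirms active-region operation.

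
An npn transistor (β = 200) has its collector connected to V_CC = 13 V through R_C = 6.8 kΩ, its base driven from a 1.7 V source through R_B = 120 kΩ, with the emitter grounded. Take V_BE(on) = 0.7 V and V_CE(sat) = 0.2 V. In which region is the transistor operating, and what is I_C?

active; I_C ≈ 1.7 mA

Assume active. Base-emitter loop: I_B = (V_BB − V_BE)/R_B = (1.7 − 0.7)/120 = 0.00833 mA.
I_C = β·I_B = 200×0.00833 = 1.67 mA.
V_CE = V_CC − I_C·R_C = 13 − 1.67×6.8 = 1.67 V > V_CE(sat), so the active-region assumption holds.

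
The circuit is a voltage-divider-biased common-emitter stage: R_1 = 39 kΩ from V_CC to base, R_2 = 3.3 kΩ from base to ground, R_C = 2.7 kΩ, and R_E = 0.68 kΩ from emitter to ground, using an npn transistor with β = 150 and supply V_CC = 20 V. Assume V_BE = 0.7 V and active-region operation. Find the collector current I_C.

Thevenize the base divider: V_Th = V_CC·R_2/(R_1+R_2) = 20×3.3/42.3 = 1.56 V, R_Th = R_1‖R_2 = 3.04 kΩ.
Base-emitter loop: V_Th = I_B·R_Th + V_BE + (β+1)I_B·R_E, so I_B = (1.56 − 0.7) / (3.04 + 151×0.68) = 0.00814 mA.
I_C = β·I_B = 150×0.00814 = 1.22 mA, and I_E = (β+1)I_B = 1.23 mA.
V_CE = V_CC − I_C·R_C − I_E·R_E = 20 − 1.22×2.7 − 1.23×0.68 = 15.9 V.
V_CE = 15.9 V > 0.2 V confirms active-region operation.

I_C ≈ 1.2 mA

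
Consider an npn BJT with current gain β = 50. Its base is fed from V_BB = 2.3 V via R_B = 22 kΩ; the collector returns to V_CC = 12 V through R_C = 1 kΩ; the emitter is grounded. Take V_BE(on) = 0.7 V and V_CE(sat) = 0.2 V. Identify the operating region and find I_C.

active; I_C ≈ 3.6 mA

Assume active. Base-emitter loop: I_B = (V_BB − V_BE)/R_B = (2.3 − 0.7)/22 = 0.0727 mA.
I_C = β·I_B = 50×0.0727 = 3.64 mA.
V_CE = V_CC − I_C·R_C = 12 − 3.64×1 = 8.36 V > V_CE(sat), so the active-region assumption holds.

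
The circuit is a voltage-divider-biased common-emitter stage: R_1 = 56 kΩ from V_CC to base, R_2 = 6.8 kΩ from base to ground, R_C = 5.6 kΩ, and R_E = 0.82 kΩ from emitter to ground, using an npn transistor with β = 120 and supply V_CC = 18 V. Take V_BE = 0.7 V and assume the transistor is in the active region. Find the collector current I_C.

I_C ≈ 1.4 mA

Thevenize the base divider: V_Th = V_CC·R_2/(R_1+R_2) = 18×6.8/62.8 = 1.95 V, R_Th = R_1‖R_2 = 6.06 kΩ.
Base-emitter loop: V_Th = I_B·R_Th + V_BE + (β+1)I_B·R_E, so I_B = (1.95 − 0.7) / (6.06 + 121×0.82) = 0.0119 mA.
I_C = β·I_B = 120×0.0119 = 1.42 mA, and I_E = (β+1)I_B = 1.44 mA.
V_CE = V_CC − I_C·R_C − I_E·R_E = 18 − 1.42×5.6 − 1.44×0.82 = 8.85 V.
V_CE = 8.85 V > 0.2 V confirms active-region operation.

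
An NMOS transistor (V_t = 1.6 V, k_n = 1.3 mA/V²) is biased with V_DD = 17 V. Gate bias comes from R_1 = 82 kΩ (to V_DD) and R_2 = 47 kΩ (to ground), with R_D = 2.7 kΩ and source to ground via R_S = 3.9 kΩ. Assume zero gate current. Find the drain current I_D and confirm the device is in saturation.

V_G = V_DD·R_2/(R_1+R_2) = 17×47/129 = 6.19 V.
Assume saturation: I_D = (k_n/2)(V_GS − V_t)² with V_GS = V_G − I_D·R_S = 6.19 − 3.9·I_D.
Substituting gives 9.89·I_D² − 24.3·I_D + 13.7 = 0, with roots I_D = 0.88 or 1.58 mA.
The root I_D = 1.58 mA gives V_GS = 0.0422 V ≤ V_t, so take I_D = 0.88 mA.
Then V_GS = 2.76 V and V_DS = V_DD − I_D(R_D+R_S) = 17 − 0.88×6.6 = 11.2 V.
Saturation requires V_DS ≥ V_GS − V_t = 1.16 V; 11.2 ≥ 1.16 ✓.

I_D ≈ 0.88 mA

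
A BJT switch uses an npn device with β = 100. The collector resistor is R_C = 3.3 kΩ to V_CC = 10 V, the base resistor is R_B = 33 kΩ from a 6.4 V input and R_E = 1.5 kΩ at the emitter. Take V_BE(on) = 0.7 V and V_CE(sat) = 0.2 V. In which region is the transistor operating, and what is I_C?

saturation; I_C ≈ 2 mA

Assume active: I_B = (6.4 − 0.7)/(33 + 101×1.5) = 0.0309 mA, I_C = β·I_B = 3.09 mA.
Then V_CE = 10 − 3.09×3.3 − 3.12×1.5 = -4.88 V < 0.2 V — the active assumption fails.
Re-solve with V_CE = 0.2 V. KCL at the emitter: V_E/R_E = (V_BB−0.7−V_E)/R_B + (V_CC−0.2−V_E)/R_C, giving V_E = 3.14 V.
I_C = (V_CC − 0.2 − V_E)/R_C = (9.8 − 3.14)/3.3 = 2.02 mA.
Check: I_B = (5.7 − 3.14)/33 = 0.0775 mA, and β·I_B = 7.75 mA > I_C, confirming saturation.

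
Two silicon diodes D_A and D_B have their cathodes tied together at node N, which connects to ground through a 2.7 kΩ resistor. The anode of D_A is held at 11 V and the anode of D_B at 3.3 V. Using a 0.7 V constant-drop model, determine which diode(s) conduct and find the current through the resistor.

Assume both conduct. Then node N would need to be at both 11−0.7 = 10.3 V and 3.3−0.7 = 2.6 V, which is impossible.
Assume only D_A conducts: V_N = 11 − 0.7 = 10.3 V, so I_R = 10.3/2.7 = 3.81 mA.
Check D_B: its anode-to-cathode voltage is 3.3 − 10.3 = -7 V < 0.7 V, so it is off. The assumption is consistent.

Only D_A conducts; I_R ≈ 3.8 mA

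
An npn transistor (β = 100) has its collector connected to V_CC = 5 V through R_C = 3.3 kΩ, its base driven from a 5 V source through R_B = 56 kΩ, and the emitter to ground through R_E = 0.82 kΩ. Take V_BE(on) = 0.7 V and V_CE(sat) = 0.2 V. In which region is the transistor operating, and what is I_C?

Assume active: I_B = (5 − 0.7)/(56 + 101×0.82) = 0.031 mA, I_C = β·I_B = 3.1 mA.
Then V_CE = 5 − 3.1×3.3 − 3.13×0.82 = -7.79 V < 0.2 V — the active assumption fails.
Re-solve with V_CE = 0.2 V. KCL at the emitter: V_E/R_E = (V_BB−0.7−V_E)/R_B + (V_CC−0.2−V_E)/R_C, giving V_E = 0.994 V.
I_C = (V_CC − 0.2 − V_E)/R_C = (4.8 − 0.994)/3.3 = 1.15 mA.
Check: I_B = (4.3 − 0.994)/56 = 0.059 mA, and β·I_B = 5.9 mA > I_C, confirming saturation.

saturation; I_C ≈ 1.2 mA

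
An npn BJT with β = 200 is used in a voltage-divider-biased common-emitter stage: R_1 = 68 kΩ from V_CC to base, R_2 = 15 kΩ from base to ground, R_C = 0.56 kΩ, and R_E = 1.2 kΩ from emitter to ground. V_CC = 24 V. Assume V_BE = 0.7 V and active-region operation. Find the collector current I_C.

Thevenize the base divider: V_Th = V_CC·R_2/(R_1+R_2) = 24×15/83 = 4.34 V, R_Th = R_1‖R_2 = 12.3 kΩ.
Base-emitter loop: V_Th = I_B·R_Th + V_BE + (β+1)I_B·R_E, so I_B = (4.34 − 0.7) / (12.3 + 201×1.2) = 0.0143 mA.
I_C = β·I_B = 200×0.0143 = 2.87 mA, and I_E = (β+1)I_B = 2.88 mA.
V_CE = V_CC − I_C·R_C − I_E·R_E = 24 − 2.87×0.56 − 2.88×1.2 = 18.9 V.
V_CE = 18.9 V > 0.2 V confirms active-region operation.

I_C ≈ 2.9 mA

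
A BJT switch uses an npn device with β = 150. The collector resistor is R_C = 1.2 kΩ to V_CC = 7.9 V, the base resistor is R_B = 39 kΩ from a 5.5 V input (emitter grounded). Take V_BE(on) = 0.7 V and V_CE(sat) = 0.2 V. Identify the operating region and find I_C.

Assume active: I_B = (5.5 − 0.7)/39 = 0.123 mA, giving I_C = β·I_B = 18.5 mA.
But then V_CE = 7.9 − 18.5×1.2 = -14.3 V < V_CE(sat) = 0.2 V — impossible in the active region.
So the transistor is saturated. With V_CE = 0.2 V, I_C = (V_CC − 0.2)/R_C = 7.7/1.2 = 6.42 mA.
Check: β·I_B = 18.5 mA > I_C = 6.42 mA, confirming saturation.

saturation; I_C ≈ 6.4 mA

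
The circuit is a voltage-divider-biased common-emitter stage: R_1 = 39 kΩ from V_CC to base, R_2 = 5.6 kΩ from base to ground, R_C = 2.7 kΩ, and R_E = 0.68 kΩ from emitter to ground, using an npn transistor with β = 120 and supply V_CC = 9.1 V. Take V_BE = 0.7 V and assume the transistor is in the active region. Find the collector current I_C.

Thevenize the base divider: V_Th = V_CC·R_2/(R_1+R_2) = 9.1×5.6/44.6 = 1.14 V, R_Th = R_1‖R_2 = 4.9 kΩ.
Base-emitter loop: V_Th = I_B·R_Th + V_BE + (β+1)I_B·R_E, so I_B = (1.14 − 0.7) / (4.9 + 121×0.68) = 0.00508 mA.
I_C = β·I_B = 120×0.00508 = 0.609 mA, and I_E = (β+1)I_B = 0.614 mA.
V_CE = V_CC − I_C·R_C − I_E·R_E = 9.1 − 0.609×2.7 − 0.614×0.68 = 7.04 V.
V_CE = 7.04 V > 0.2 V confirms active-region operation.

I_C ≈ 0.61 mA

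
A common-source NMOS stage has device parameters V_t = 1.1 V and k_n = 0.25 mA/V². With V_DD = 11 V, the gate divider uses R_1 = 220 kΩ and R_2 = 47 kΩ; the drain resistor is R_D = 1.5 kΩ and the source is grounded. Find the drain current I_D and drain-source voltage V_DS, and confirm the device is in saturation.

I_D ≈ 0.087 mA, V_DS ≈ 11 V

V_G = V_DD·R_2/(R_1+R_2) = 11×47/267 = 1.94 V. With the source grounded, V_GS = V_G = 1.94 V.
Assume saturation: I_D = (k_n/2)(V_GS − V_t)² = (0.25/2)×(1.94 − 1.1)² = 0.125×0.836² = 0.0874 mA.
V_DS = V_DD − I_D·R_D = 11 − 0.0874×1.5 = 10.9 V.
Saturation requires V_DS ≥ V_GS − V_t = 0.836 V; 10.9 ≥ 0.836 ✓.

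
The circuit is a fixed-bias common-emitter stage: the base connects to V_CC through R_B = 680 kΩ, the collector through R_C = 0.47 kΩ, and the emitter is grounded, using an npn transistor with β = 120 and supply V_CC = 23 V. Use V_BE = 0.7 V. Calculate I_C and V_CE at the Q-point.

Base loop: V_CC = I_B·R_B + V_BE, so I_B = (23 − 0.7)/680 kΩ = 0.0328 mA.
In the active region I_C = β·I_B = 120 × 0.0328 = 3.94 mA.
Collector loop: V_CE = V_CC − I_C·R_C = 23 − 3.94×0.47 = 21.2 V.
Since V_CE = 21.2 V > V_CE(sat) ≈ 0.2 V, the transistor is in the active region as assumed.

I_C ≈ 3.9 mA, V_CE ≈ 21 V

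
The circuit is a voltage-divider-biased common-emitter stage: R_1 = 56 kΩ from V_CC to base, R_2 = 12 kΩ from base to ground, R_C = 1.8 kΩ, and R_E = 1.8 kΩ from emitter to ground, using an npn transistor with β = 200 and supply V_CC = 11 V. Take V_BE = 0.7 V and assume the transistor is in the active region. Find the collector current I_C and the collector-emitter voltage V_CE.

I_C ≈ 0.67 mA, V_CE ≈ 8.6 V

Thevenize the base divider: V_Th = V_CC·R_2/(R_1+R_2) = 11×12/68 = 1.94 V, R_Th = R_1‖R_2 = 9.88 kΩ.
Base-emitter loop: V_Th = I_B·R_Th + V_BE + (β+1)I_B·R_E, so I_B = (1.94 − 0.7) / (9.88 + 201×1.8) = 0.00334 mA.
I_C = β·I_B = 200×0.00334 = 0.668 mA, and I_E = (β+1)I_B = 0.671 mA.
V_CE = V_CC − I_C·R_C − I_E·R_E = 11 − 0.668×1.8 − 0.671×1.8 = 8.59 V.
V_CE = 8.59 V > 0.2 V confirms active-region operation.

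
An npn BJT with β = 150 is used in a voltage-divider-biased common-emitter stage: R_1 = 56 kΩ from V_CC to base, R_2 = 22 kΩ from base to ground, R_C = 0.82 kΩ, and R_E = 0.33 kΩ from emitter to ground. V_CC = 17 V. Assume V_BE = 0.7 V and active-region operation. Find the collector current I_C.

Thevenize the base divider: V_Th = V_CC·R_2/(R_1+R_2) = 17×22/78 = 4.79 V, R_Th = R_1‖R_2 = 15.8 kΩ.
Base-emitter loop: V_Th = I_B·R_Th + V_BE + (β+1)I_B·R_E, so I_B = (4.79 − 0.7) / (15.8 + 151×0.33) = 0.0624 mA.
I_C = β·I_B = 150×0.0624 = 9.36 mA, and I_E = (β+1)I_B = 9.42 mA.
V_CE = V_CC − I_C·R_C − I_E·R_E = 17 − 9.36×0.82 − 9.42×0.33 = 6.22 V.
V_CE = 6.22 V > 0.2 V confirms active-region operation.

I_C ≈ 9.4 mA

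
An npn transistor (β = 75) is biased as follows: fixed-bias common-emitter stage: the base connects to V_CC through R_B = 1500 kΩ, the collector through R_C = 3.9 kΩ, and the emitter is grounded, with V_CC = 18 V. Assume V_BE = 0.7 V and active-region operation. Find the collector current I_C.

I_C ≈ 0.87 mA

Base loop: V_CC = I_B·R_B + V_BE, so I_B = (18 − 0.7)/1500 kΩ = 0.0115 mA.
In the active region I_C = β·I_B = 75 × 0.0115 = 0.865 mA.
Collector loop: V_CE = V_CC − I_C·R_C = 18 − 0.865×3.9 = 14.6 V.
Since V_CE = 14.6 V > V_CE(sat) ≈ 0.2 V, the transistor is in the active region as assumed.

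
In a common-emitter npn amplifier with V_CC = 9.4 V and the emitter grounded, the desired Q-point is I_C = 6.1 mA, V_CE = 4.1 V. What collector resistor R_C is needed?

Collector loop: V_CC = I_C·R_C + V_CE.
R_C = (V_CC − V_CE)/I_C = (9.4 − 4.1)/6.1 = 0.869 kΩ.

R_C ≈ 0.87 kΩ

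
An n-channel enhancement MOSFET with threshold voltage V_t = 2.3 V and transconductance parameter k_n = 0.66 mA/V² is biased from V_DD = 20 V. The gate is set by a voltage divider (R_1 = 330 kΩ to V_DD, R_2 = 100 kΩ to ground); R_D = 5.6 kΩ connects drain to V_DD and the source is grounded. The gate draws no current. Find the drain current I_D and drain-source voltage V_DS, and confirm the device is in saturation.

I_D ≈ 1.8 mA, V_DS ≈ 9.8 V

V_G = V_DD·R_2/(R_1+R_2) = 20×100/430 = 4.65 V. With the source grounded, V_GS = V_G = 4.65 V.
Assume saturation: I_D = (k_n/2)(V_GS − V_t)² = (0.66/2)×(4.65 − 2.3)² = 0.33×2.35² = 1.82 mA.
V_DS = V_DD − I_D·R_D = 20 − 1.82×5.6 = 9.78 V.
Saturation requires V_DS ≥ V_GS − V_t = 2.35 V; 9.78 ≥ 2.35 ✓.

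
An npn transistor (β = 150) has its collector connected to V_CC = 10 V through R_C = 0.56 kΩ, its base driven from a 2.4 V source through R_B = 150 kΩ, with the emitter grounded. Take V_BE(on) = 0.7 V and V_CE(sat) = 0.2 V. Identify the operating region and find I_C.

active; I_C ≈ 1.7 mA

Assume active. Base-emitter loop: I_B = (V_BB − V_BE)/R_B = (2.4 − 0.7)/150 = 0.0113 mA.
I_C = β·I_B = 150×0.0113 = 1.7 mA.
V_CE = V_CC − I_C·R_C = 10 − 1.7×0.56 = 9.05 V > V_CE(sat), so the active-region assumption holds.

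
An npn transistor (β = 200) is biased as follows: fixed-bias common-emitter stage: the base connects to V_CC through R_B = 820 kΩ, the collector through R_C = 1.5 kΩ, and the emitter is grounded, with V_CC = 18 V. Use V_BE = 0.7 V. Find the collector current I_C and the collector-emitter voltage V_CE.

I_C ≈ 4.2 mA, V_CE ≈ 12 V

Base loop: V_CC = I_B·R_B + V_BE, so I_B = (18 − 0.7)/820 kΩ = 0.0211 mA.
In the active region I_C = β·I_B = 200 × 0.0211 = 4.22 mA.
Collector loop: V_CE = V_CC − I_C·R_C = 18 − 4.22×1.5 = 11.7 V.
Since V_CE = 11.7 V > V_CE(sat) ≈ 0.2 V, the transistor is in the active region as assumed.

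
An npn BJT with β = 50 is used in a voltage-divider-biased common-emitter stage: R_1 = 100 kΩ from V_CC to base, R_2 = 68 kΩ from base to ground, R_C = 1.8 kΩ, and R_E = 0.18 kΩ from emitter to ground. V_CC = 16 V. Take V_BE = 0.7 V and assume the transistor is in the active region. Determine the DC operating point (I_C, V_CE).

Thevenize the base divider: V_Th = V_CC·R_2/(R_1+R_2) = 16×68/168 = 6.48 V, R_Th = R_1‖R_2 = 40.5 kΩ.
Base-emitter loop: V_Th = I_B·R_Th + V_BE + (β+1)I_B·R_E, so I_B = (6.48 − 0.7) / (40.5 + 51×0.18) = 0.116 mA.
I_C = β·I_B = 50×0.116 = 5.82 mA, and I_E = (β+1)I_B = 5.93 mA.
V_CE = V_CC − I_C·R_C − I_E·R_E = 16 − 5.82×1.8 − 5.93×0.18 = 4.46 V.
V_CE = 4.46 V > 0.2 V confirms active-region operation.

I_C ≈ 5.8 mA, V_CE ≈ 4.5 V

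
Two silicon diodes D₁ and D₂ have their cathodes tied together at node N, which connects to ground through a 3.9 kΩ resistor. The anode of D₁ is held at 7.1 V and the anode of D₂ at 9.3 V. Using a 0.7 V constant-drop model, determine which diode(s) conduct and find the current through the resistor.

Assume both conduct. Then node N would need to be at both 7.1−0.7 = 6.4 V and 9.3−0.7 = 8.6 V, which is impossible.
Assume only D₂ conducts: V_N = 9.3 − 0.7 = 8.6 V, so I_R = 8.6/3.9 = 2.21 mA.
Check D₁: its anode-to-cathode voltage is 7.1 − 8.6 = -1.5 V < 0.7 V, so it is off. The assumption is consistent.

Only D₂ conducts; I_R ≈ 2.2 mA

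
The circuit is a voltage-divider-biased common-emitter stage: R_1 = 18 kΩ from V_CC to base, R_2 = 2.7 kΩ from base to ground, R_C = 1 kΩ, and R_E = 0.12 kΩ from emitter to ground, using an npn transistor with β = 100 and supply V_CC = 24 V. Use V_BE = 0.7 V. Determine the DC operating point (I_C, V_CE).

I_C ≈ 17 mA, V_CE ≈ 5.2 V

Thevenize the base divider: V_Th = V_CC·R_2/(R_1+R_2) = 24×2.7/20.7 = 3.13 V, R_Th = R_1‖R_2 = 2.35 kΩ.
Base-emitter loop: V_Th = I_B·R_Th + V_BE + (β+1)I_B·R_E, so I_B = (3.13 − 0.7) / (2.35 + 101×0.12) = 0.168 mA.
I_C = β·I_B = 100×0.168 = 16.8 mA, and I_E = (β+1)I_B = 17 mA.
V_CE = V_CC − I_C·R_C − I_E·R_E = 24 − 16.8×1 − 17×0.12 = 5.17 V.
V_CE = 5.17 V > 0.2 V confirms active-region operation.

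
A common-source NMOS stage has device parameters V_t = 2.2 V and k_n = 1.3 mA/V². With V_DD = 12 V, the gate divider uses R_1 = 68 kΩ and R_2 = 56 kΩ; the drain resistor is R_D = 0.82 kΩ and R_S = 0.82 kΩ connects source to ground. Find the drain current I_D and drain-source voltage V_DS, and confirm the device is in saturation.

V_G = V_DD·R_2/(R_1+R_2) = 12×56/124 = 5.42 V.
Assume saturation: I_D = (k_n/2)(V_GS − V_t)² with V_GS = V_G − I_D·R_S = 5.42 − 0.82·I_D.
Substituting gives 0.437·I_D² − 4.43·I_D + 6.74 = 0, with roots I_D = 1.86 or 8.28 mA.
The root I_D = 8.28 mA gives V_GS = -1.37 V ≤ V_t, so take I_D = 1.86 mA.
Then V_GS = 3.89 V and V_DS = V_DD − I_D(R_D+R_S) = 12 − 1.86×1.64 = 8.95 V.
Saturation requires V_DS ≥ V_GS − V_t = 1.69 V; 8.95 ≥ 1.69 ✓.

I_D ≈ 1.9 mA, V_DS ≈ 8.9 V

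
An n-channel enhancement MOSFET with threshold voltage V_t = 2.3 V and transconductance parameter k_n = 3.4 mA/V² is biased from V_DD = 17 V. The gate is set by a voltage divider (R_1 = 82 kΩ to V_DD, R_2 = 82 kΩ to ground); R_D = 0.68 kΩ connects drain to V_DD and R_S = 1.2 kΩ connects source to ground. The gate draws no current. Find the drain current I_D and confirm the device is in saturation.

V_G = V_DD·R_2/(R_1+R_2) = 17×82/164 = 8.5 V.
Assume saturation: I_D = (k_n/2)(V_GS − V_t)² with V_GS = V_G − I_D·R_S = 8.5 − 1.2·I_D.
Substituting gives 2.45·I_D² − 26.3·I_D + 65.3 = 0, with roots I_D = 3.9 or 6.84 mA.
The root I_D = 6.84 mA gives V_GS = 0.294 V ≤ V_t, so take I_D = 3.9 mA.
Then V_GS = 3.82 V and V_DS = V_DD − I_D(R_D+R_S) = 17 − 3.9×1.88 = 9.66 V.
Saturation requires V_DS ≥ V_GS − V_t = 1.52 V; 9.66 ≥ 1.52 ✓.

I_D ≈ 3.9 mA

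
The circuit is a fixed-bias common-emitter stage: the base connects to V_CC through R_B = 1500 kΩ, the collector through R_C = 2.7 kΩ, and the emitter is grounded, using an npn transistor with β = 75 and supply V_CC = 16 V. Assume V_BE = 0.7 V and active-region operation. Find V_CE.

V_CE ≈ 14 V

Base loop: V_CC = I_B·R_B + V_BE, so I_B = (16 − 0.7)/1500 kΩ = 0.0102 mA.
In the active region I_C = β·I_B = 75 × 0.0102 = 0.765 mA.
Collector loop: V_CE = V_CC − I_C·R_C = 16 − 0.765×2.7 = 13.9 V.
Since V_CE = 13.9 V > V_CE(sat) ≈ 0.2 V, the transistor is in the active region as assumed.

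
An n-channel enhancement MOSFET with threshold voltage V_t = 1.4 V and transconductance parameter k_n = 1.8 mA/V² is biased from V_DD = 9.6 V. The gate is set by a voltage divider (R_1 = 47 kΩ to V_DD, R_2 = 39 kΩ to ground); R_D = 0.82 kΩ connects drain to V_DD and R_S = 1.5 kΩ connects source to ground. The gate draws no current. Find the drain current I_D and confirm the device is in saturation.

I_D ≈ 1.2 mA

V_G = V_DD·R_2/(R_1+R_2) = 9.6×39/86 = 4.35 V.
Assume saturation: I_D = (k_n/2)(V_GS − V_t)² with V_GS = V_G − I_D·R_S = 4.35 − 1.5·I_D.
Substituting gives 2.03·I_D² − 8.97·I_D + 7.85 = 0, with roots I_D = 1.2 or 3.23 mA.
The root I_D = 3.23 mA gives V_GS = -0.495 V ≤ V_t, so take I_D = 1.2 mA.
Then V_GS = 2.55 V and V_DS = V_DD − I_D(R_D+R_S) = 9.6 − 1.2×2.32 = 6.82 V.
Saturation requires V_DS ≥ V_GS − V_t = 1.15 V; 6.82 ≥ 1.15 ✓.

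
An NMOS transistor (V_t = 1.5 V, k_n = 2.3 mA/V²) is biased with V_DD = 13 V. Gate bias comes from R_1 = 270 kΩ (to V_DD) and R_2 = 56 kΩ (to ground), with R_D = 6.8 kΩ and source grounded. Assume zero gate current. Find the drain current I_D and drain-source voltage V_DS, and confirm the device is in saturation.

V_G = V_DD·R_2/(R_1+R_2) = 13×56/326 = 2.23 V. With the source grounded, V_GS = V_G = 2.23 V.
Assume saturation: I_D = (k_n/2)(V_GS − V_t)² = (2.3/2)×(2.23 − 1.5)² = 1.15×0.733² = 0.618 mA.
V_DS = V_DD − I_D·R_D = 13 − 0.618×6.8 = 8.8 V.
Saturation requires V_DS ≥ V_GS − V_t = 0.733 V; 8.8 ≥ 0.733 ✓.

I_D ≈ 0.62 mA, V_DS ≈ 8.8 V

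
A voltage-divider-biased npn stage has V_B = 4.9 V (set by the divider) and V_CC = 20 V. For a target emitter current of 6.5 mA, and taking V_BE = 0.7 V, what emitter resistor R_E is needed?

R_E ≈ 0.65 kΩ

V_E = V_B − V_BE = 4.9 − 0.7 = 4.2 V.
R_E = V_E / I_E = 4.2 / 6.5 = 0.646 kΩ.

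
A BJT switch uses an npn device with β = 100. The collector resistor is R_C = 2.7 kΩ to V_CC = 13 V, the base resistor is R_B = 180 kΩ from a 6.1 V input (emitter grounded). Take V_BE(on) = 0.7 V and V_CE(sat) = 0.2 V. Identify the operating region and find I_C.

active; I_C ≈ 3 mA

Assume active. Base-emitter loop: I_B = (V_BB − V_BE)/R_B = (6.1 − 0.7)/180 = 0.03 mA.
I_C = β·I_B = 100×0.03 = 3 mA.
V_CE = V_CC − I_C·R_C = 13 − 3×2.7 = 4.9 V > V_CE(sat), so the active-region assumption holds.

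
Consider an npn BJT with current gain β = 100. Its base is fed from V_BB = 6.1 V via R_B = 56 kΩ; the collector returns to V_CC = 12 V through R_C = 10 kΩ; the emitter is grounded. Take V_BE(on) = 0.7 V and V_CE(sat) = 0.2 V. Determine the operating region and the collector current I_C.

Assume active: I_B = (6.1 − 0.7)/56 = 0.0964 mA, giving I_C = β·I_B = 9.64 mA.
But then V_CE = 12 − 9.64×10 = -84.4 V < V_CE(sat) = 0.2 V — impossible in the active region.
So the transistor is saturated. With V_CE = 0.2 V, I_C = (V_CC − 0.2)/R_C = 11.8/10 = 1.18 mA.
Check: β·I_B = 9.64 mA > I_C = 1.18 mA, confirming saturation.

saturation; I_C ≈ 1.2 mA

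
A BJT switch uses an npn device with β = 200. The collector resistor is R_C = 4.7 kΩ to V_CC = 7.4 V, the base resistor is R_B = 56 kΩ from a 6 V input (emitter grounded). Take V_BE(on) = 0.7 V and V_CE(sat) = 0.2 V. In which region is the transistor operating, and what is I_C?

Assume active: I_B = (6 − 0.7)/56 = 0.0946 mA, giving I_C = β·I_B = 18.9 mA.
But then V_CE = 7.4 − 18.9×4.7 = -81.6 V < V_CE(sat) = 0.2 V — impossible in the active region.
So the transistor is saturated. With V_CE = 0.2 V, I_C = (V_CC − 0.2)/R_C = 7.2/4.7 = 1.53 mA.
Check: β·I_B = 18.9 mA > I_C = 1.53 mA, confirming saturation.

saturation; I_C ≈ 1.5 mA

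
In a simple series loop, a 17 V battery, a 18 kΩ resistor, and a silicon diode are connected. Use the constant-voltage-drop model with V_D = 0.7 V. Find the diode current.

KVL around the loop: 17 = V_D + I·R = 0.7 + I × 18 kΩ.
So I = (17 − 0.7) / 18 kΩ = 16.3 / 18 = 0.906 mA.

I ≈ 0.91 mA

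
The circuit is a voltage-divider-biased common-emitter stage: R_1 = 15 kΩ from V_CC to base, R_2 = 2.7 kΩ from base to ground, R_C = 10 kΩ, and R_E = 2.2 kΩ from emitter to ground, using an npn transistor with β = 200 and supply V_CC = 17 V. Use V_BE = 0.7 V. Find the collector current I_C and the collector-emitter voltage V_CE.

I_C ≈ 0.85 mA, V_CE ≈ 6.6 V

Thevenize the base divider: V_Th = V_CC·R_2/(R_1+R_2) = 17×2.7/17.7 = 2.59 V, R_Th = R_1‖R_2 = 2.29 kΩ.
Base-emitter loop: V_Th = I_B·R_Th + V_BE + (β+1)I_B·R_E, so I_B = (2.59 − 0.7) / (2.29 + 201×2.2) = 0.00426 mA.
I_C = β·I_B = 200×0.00426 = 0.852 mA, and I_E = (β+1)I_B = 0.856 mA.
V_CE = V_CC − I_C·R_C − I_E·R_E = 17 − 0.852×10 − 0.856×2.2 = 6.6 V.
V_CE = 6.6 V > 0.2 V confirms active-region operation.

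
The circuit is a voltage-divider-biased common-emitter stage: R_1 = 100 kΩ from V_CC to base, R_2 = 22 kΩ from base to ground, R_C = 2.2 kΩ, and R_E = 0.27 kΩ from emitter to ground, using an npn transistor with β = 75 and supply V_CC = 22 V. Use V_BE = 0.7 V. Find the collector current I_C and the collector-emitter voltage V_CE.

I_C ≈ 6.4 mA, V_CE ≈ 6.3 V

Thevenize the base divider: V_Th = V_CC·R_2/(R_1+R_2) = 22×22/122 = 3.97 V, R_Th = R_1‖R_2 = 18 kΩ.
Base-emitter loop: V_Th = I_B·R_Th + V_BE + (β+1)I_B·R_E, so I_B = (3.97 − 0.7) / (18 + 76×0.27) = 0.0847 mA.
I_C = β·I_B = 75×0.0847 = 6.36 mA, and I_E = (β+1)I_B = 6.44 mA.
V_CE = V_CC − I_C·R_C − I_E·R_E = 22 − 6.36×2.2 − 6.44×0.27 = 6.28 V.
V_CE = 6.28 V > 0.2 V confirms active-region operation.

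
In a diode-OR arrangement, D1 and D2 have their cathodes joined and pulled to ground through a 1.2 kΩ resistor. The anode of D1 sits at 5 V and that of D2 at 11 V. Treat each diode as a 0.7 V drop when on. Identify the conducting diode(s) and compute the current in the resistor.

Only D2 conducts; I_R ≈ 8.6 mA

Assume both conduct. Then node N would need to be at both 5−0.7 = 4.3 V and 11−0.7 = 10.3 V, which is impossible.
Assume only D2 conducts: V_N = 11 − 0.7 = 10.3 V, so I_R = 10.3/1.2 = 8.58 mA.
Check D1: its anode-to-cathode voltage is 5 − 10.3 = -5.3 V < 0.7 V, so it is off. The assumption is consistent.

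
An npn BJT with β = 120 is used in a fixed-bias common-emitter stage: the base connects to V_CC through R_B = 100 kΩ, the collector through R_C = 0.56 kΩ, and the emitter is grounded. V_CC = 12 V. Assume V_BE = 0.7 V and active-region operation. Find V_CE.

Base loop: V_CC = I_B·R_B + V_BE, so I_B = (12 − 0.7)/100 kΩ = 0.113 mA.
In the active region I_C = β·I_B = 120 × 0.113 = 13.6 mA.
Collector loop: V_CE = V_CC − I_C·R_C = 12 − 13.6×0.56 = 4.41 V.
Since V_CE = 4.41 V > V_CE(sat) ≈ 0.2 V, the transistor is in the active region as assumed.

V_CE ≈ 4.4 V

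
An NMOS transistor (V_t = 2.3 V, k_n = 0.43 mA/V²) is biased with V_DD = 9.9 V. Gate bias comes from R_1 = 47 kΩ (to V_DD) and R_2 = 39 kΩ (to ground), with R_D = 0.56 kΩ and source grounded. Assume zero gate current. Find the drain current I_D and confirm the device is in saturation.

V_G = V_DD·R_2/(R_1+R_2) = 9.9×39/86 = 4.49 V. With the source grounded, V_GS = V_G = 4.49 V.
Assume saturation: I_D = (k_n/2)(V_GS − V_t)² = (0.43/2)×(4.49 − 2.3)² = 0.215×2.19² = 1.03 mA.
V_DS = V_DD − I_D·R_D = 9.9 − 1.03×0.56 = 9.32 V.
Saturation requires V_DS ≥ V_GS − V_t = 2.19 V; 9.32 ≥ 2.19 ✓.

I_D ≈ 1 mA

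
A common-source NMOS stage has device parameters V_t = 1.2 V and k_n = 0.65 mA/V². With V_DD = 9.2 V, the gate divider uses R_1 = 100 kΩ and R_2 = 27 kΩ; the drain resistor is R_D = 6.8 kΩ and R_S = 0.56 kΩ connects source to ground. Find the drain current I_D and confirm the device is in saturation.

V_G = V_DD·R_2/(R_1+R_2) = 9.2×27/127 = 1.96 V.
Assume saturation: I_D = (k_n/2)(V_GS − V_t)² with V_GS = V_G − I_D·R_S = 1.96 − 0.56·I_D.
Substituting gives 0.102·I_D² − 1.28·I_D + 0.186 = 0, with roots I_D = 0.147 or 12.4 mA.
The root I_D = 12.4 mA gives V_GS = -4.97 V ≤ V_t, so take I_D = 0.147 mA.
Then V_GS = 1.87 V and V_DS = V_DD − I_D(R_D+R_S) = 9.2 − 0.147×7.36 = 8.12 V.
Saturation requires V_DS ≥ V_GS − V_t = 0.673 V; 8.12 ≥ 0.673 ✓.

I_D ≈ 0.15 mA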